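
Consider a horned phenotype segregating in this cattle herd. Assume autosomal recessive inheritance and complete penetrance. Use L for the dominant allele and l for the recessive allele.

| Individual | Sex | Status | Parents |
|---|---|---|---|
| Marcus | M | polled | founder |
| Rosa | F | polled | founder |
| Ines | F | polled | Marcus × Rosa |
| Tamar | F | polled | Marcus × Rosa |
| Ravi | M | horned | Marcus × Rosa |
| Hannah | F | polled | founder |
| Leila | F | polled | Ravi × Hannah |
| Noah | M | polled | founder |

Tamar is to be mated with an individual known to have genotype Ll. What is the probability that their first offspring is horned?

1/6

Marcus is polled so carries L and passed l to Ravi (ll), so Marcus is Ll.
Rosa is polled so carries L and passed l to Ravi (ll), so Rosa is Ll.
Tamar is a polled offspring of Marcus (Ll) × Rosa (Ll), whose cross gives 1/4 LL : 1/2 Ll : 1/4 ll; conditioning on being polled, Tamar is LL with probability 1/3, Ll with probability 2/3.
Summing over parental genotype combinations, P(offspring is horned) = 2/3·1/4 = 1/6.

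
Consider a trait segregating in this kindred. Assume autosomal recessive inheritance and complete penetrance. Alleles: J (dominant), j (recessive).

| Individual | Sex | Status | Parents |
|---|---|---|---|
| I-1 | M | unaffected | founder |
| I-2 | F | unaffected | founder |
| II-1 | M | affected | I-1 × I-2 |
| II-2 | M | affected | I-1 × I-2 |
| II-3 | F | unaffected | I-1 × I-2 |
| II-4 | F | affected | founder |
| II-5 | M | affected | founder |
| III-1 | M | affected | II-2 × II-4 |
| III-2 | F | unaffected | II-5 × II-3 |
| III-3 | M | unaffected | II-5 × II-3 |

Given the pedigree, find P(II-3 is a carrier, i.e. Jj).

1/3

I-1 is unaffected so carries J and passed j to II-1 (jj), so I-1 is Jj.
I-2 is unaffected so carries J and passed j to II-1 (jj), so I-2 is Jj.
Their cross gives offspring ratios 1/4 JJ : 1/2 Jj : 1/4 jj. Conditioning on II-3 being unaffected, P(Jj) = 1/2 / 3/4 = 2/3 before taking II-3's own offspring into account.
II-5 is affected, so II-5 is jj.
Now use II-3's offspring. Probability of each recorded status — unaffected daughter III-2: 1/2 if II-3 is Jj, 1 if JJ; unaffected son III-3: 1/2 if II-3 is Jj, 1 if JJ.
Bayes: P(Jj) = 2/3·1/4 / (2/3·1/4 + 1/3·1) = 1/3.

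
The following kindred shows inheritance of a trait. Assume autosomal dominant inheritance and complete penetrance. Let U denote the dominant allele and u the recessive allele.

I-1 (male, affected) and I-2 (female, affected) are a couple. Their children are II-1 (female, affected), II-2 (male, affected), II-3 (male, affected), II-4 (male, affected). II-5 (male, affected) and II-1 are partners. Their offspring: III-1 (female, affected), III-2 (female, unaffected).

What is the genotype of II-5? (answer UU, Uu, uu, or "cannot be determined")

From phenotype alone, II-5 is UU or Uu.
II-5 is affected so carries U and passed u to III-2 (uu), so II-5 is Uu.

Uu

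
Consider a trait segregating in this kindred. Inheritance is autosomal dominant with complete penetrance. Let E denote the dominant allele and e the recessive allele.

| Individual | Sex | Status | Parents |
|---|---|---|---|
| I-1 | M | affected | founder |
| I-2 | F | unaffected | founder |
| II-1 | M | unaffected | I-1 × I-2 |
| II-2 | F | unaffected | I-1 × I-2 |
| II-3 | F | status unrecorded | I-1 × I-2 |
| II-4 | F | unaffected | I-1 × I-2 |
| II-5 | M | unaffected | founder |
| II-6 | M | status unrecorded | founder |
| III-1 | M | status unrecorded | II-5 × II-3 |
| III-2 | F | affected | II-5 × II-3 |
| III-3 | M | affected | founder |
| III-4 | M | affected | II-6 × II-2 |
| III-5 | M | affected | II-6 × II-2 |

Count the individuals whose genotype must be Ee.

5

Obligate heterozygotes: I-1 is affected so carries E and passed e to II-1 (ee), so I-1 is Ee; II-3 passed E to III-2 (Ee, whose e came from II-5) and received e from I-2 (ee), so II-3 is Ee; III-2 is affected so carries E and received e from II-5 (ee), so III-2 is Ee; III-4 is affected so carries E and received e from II-2 (ee), so III-4 is Ee; III-5 is affected so carries E and received e from II-2 (ee), so III-5 is Ee.
Every other individual is either homozygous by phenotype or has at least one consistent homozygous assignment, so the count is 5.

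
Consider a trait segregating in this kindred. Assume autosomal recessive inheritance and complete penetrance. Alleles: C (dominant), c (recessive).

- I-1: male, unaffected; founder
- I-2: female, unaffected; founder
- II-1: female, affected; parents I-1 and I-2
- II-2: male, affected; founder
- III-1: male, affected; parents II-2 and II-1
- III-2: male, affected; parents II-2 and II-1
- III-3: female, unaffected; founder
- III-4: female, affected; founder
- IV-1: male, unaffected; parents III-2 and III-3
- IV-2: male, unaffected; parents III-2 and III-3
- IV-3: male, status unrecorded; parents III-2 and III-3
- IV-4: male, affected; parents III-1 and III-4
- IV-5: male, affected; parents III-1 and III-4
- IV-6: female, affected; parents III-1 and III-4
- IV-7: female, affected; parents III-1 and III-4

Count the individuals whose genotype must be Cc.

Obligate heterozygotes: I-1 is unaffected so carries C and passed c to II-1 (cc), so I-1 is Cc; I-2 is unaffected so carries C and passed c to II-1 (cc), so I-2 is Cc; IV-1 is unaffected so carries C and received c from III-2 (cc), so IV-1 is Cc; IV-2 is unaffected so carries C and received c from III-2 (cc), so IV-2 is Cc.
Every other individual is either homozygous by phenotype or has at least one consistent homozygous assignment, so the count is 4.

4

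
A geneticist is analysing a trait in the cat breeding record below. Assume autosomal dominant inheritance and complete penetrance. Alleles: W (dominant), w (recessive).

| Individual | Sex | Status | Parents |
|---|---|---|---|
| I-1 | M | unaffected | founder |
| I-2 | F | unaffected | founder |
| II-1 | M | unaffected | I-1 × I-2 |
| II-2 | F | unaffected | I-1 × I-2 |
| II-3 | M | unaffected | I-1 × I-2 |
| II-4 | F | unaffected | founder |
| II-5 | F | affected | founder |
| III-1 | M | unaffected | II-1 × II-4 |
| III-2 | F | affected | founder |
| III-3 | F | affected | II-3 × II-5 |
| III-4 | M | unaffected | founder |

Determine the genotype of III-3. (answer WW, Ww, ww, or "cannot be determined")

Ww

From phenotype alone, III-3 is WW or Ww.
III-3 is affected so carries W and received w from II-3 (ww), so III-3 is Ww.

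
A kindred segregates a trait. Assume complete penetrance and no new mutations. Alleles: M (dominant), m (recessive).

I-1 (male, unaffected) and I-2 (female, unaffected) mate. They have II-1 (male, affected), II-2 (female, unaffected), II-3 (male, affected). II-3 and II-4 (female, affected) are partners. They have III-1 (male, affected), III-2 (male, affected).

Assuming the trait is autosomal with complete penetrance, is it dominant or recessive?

recessive

I-1 and I-2 are both unaffected yet have an affected child II-1. Under dominance, an affected child requires at least one affected parent, so the trait cannot be dominant.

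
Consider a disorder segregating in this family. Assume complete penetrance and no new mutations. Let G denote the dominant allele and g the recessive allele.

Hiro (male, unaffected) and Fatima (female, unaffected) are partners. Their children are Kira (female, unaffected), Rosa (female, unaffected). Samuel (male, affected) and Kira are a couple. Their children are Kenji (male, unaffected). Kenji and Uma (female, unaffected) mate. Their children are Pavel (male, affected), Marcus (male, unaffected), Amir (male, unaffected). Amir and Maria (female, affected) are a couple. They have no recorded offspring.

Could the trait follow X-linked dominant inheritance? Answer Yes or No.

Under X-linked dominant, Pavel (affected, male) cannot arise from Kenji (unaffected) × Uma (unaffected).

No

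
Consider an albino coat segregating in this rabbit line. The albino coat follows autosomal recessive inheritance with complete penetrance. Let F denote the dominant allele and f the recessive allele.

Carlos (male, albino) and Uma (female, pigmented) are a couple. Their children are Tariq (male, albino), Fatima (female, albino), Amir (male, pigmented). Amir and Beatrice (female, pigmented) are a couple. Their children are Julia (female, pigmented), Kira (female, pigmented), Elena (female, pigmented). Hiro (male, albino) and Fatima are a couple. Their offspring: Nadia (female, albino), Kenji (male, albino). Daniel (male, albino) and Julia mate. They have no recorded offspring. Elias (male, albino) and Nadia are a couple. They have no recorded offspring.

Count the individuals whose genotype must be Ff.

Obligate heterozygotes: Uma is pigmented so carries F and passed f to Tariq (ff), so Uma is Ff; Amir is pigmented so carries F and received f from Carlos (ff), so Amir is Ff.
Every other individual is either homozygous by phenotype or has at least one consistent homozygous assignment, so the count is 2.

2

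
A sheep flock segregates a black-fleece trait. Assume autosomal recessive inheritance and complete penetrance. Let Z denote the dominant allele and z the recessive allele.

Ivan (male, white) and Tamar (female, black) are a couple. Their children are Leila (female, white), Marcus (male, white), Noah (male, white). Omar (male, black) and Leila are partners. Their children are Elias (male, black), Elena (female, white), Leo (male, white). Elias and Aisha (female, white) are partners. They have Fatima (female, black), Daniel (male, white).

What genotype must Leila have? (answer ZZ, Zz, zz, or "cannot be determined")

From phenotype alone, Leila is ZZ or Zz.
Leila is white so carries Z and received z from Tamar (zz), so Leila is Zz.

Zz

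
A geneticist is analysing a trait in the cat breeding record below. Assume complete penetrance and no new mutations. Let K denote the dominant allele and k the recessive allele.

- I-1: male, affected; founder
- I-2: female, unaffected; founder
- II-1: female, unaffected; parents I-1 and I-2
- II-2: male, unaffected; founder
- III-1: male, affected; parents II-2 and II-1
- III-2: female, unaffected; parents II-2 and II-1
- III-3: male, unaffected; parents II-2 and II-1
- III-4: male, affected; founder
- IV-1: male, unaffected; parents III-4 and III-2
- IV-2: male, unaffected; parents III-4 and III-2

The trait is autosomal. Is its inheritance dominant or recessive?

recessive

II-2 and II-1 are both unaffected yet have an affected child III-1. Under dominance, an affected child requires at least one affected parent, so the trait cannot be dominant.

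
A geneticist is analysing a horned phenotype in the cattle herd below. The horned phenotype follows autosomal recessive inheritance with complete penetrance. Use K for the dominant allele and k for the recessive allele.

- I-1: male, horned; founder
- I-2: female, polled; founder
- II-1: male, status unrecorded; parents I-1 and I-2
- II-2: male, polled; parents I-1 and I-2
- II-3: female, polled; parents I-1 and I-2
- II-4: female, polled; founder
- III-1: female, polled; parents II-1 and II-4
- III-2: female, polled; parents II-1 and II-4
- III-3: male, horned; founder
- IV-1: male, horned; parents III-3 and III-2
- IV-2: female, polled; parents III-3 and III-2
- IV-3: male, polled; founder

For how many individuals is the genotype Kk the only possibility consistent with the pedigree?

4

Obligate heterozygotes: II-2 is polled so carries K and received k from I-1 (kk), so II-2 is Kk; II-3 is polled so carries K and received k from I-1 (kk), so II-3 is Kk; III-2 is polled so carries K and passed k to IV-1 (kk), so III-2 is Kk; IV-2 is polled so carries K and received k from III-3 (kk), so IV-2 is Kk.
Every other individual is either homozygous by phenotype or has at least one consistent homozygous assignment, so the count is 4.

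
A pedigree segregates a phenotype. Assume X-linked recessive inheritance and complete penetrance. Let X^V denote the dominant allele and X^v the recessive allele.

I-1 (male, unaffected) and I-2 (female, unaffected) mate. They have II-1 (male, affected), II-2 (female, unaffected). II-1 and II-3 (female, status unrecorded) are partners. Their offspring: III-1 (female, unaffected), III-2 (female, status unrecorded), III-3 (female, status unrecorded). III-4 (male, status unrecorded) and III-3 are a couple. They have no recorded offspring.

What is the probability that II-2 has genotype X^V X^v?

I-1 is unaffected, so I-1 is X^V Y.
I-2 is unaffected so carries V and passed v to II-1 (X^v Y), so I-2 is X^V X^v.
Their cross gives offspring ratios 1/2 X^V X^V : 1/2 X^V X^v. Conditioning on II-2 being unaffected, P(X^V X^v) = 1/2 / 1 = 1/2.

1/2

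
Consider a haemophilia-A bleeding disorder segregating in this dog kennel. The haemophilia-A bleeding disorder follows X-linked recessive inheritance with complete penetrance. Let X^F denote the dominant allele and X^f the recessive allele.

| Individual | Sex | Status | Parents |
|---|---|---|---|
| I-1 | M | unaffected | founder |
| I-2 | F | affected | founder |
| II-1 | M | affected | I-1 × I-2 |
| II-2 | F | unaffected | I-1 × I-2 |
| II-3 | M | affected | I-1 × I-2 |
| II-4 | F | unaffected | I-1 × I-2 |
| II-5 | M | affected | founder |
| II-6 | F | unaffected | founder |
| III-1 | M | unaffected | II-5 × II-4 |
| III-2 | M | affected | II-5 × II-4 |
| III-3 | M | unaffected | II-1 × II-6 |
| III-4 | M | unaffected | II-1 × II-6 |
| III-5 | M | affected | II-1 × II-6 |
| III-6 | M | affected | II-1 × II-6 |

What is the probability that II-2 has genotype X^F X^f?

II-2 is unaffected so carries F and received f from I-2 (X^f X^f), so II-2 is X^F X^f, giving P(X^F X^f) = 1.

1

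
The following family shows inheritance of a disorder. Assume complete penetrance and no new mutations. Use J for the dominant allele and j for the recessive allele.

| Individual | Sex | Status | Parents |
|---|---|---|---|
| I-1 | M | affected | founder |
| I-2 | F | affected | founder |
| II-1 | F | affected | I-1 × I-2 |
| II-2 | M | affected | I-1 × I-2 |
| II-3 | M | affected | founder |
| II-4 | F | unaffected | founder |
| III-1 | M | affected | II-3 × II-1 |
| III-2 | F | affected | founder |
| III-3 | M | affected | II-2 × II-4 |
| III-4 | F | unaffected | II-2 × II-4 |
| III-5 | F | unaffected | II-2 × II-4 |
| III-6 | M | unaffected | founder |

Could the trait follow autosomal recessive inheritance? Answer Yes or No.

A consistent assignment under autosomal recessive exists: I-1 jj, I-2 jj, II-1 jj, II-2 jj, II-3 jj, II-4 Jj, III-1 jj, III-2 jj, III-3 jj, III-4 Jj, III-5 Jj, III-6 JJ.
In this assignment every recorded phenotype matches its genotype and every non-founder's genotype is obtainable from its parents' genotypes, so the pedigree is consistent.

Yes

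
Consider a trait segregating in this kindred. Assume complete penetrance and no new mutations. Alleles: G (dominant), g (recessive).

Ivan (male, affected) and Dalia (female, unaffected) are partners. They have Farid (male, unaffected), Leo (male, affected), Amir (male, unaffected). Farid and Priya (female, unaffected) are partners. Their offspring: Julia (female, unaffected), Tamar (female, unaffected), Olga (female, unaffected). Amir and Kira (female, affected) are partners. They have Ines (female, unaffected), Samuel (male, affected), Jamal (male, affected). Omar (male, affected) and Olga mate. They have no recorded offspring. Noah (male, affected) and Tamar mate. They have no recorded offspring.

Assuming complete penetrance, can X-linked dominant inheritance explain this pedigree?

Under X-linked dominant, Leo (affected, male) cannot arise from Ivan (affected) × Dalia (unaffected).

No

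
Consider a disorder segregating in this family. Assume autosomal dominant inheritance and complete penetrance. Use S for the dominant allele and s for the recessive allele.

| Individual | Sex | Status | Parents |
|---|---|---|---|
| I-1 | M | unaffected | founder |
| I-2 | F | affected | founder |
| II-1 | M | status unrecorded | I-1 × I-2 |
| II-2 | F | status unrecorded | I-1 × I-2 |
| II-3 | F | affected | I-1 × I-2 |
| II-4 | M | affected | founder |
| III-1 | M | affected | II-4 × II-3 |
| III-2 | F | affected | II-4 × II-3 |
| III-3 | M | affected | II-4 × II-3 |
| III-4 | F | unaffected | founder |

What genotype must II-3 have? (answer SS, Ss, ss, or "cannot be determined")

Ss

From phenotype alone, II-3 is SS or Ss.
II-3 is affected so carries S and received s from I-1 (ss), so II-3 is Ss.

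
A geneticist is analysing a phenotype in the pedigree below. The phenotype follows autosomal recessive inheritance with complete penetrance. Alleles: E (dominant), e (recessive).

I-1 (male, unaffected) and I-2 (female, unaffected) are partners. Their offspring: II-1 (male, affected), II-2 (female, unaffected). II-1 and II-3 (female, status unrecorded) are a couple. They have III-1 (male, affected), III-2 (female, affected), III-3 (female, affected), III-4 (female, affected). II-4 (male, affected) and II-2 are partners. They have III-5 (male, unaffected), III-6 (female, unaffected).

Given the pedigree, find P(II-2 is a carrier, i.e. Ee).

I-1 is unaffected so carries E and passed e to II-1 (ee), so I-1 is Ee.
I-2 is unaffected so carries E and passed e to II-1 (ee), so I-2 is Ee.
Their cross gives offspring ratios 1/4 EE : 1/2 Ee : 1/4 ee. Conditioning on II-2 being unaffected, P(Ee) = 1/2 / 3/4 = 2/3 before taking II-2's own offspring into account.
II-4 is affected, so II-4 is ee.
Now use II-2's offspring. Probability of each recorded status — unaffected son III-5: 1/2 if II-2 is Ee, 1 if EE; unaffected daughter III-6: 1/2 if II-2 is Ee, 1 if EE.
Bayes: P(Ee) = 2/3·1/4 / (2/3·1/4 + 1/3·1) = 1/3.

1/3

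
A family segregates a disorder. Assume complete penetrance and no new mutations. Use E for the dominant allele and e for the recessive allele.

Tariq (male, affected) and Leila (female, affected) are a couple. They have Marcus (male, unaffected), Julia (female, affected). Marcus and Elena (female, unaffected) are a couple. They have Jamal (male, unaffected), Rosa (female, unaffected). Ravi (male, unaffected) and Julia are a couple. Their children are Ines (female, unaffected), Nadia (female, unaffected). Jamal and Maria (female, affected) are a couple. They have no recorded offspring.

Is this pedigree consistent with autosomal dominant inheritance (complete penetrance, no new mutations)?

Yes

A consistent assignment under autosomal dominant exists: Tariq Ee, Leila Ee, Marcus ee, Julia Ee, Elena ee, Ravi ee, Jamal ee, Rosa ee, Maria EE, Ines ee, Nadia ee.
In this assignment every recorded phenotype matches its genotype and every non-founder's genotype is obtainable from its parents' genotypes, so the pedigree is consistent.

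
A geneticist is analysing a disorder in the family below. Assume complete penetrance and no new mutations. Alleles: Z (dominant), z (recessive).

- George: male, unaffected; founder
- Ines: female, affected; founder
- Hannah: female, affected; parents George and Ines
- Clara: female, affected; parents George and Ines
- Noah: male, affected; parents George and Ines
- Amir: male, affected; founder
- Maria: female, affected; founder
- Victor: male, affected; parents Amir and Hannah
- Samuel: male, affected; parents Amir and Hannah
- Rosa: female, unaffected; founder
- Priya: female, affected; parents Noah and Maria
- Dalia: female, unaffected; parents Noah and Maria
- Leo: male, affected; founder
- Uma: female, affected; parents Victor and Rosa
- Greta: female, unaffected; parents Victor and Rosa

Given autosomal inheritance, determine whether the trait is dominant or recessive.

Noah and Maria are both affected yet have an unaffected child Dalia. Under a recessive model two affected parents are homozygous and every child would be affected, so the trait cannot be recessive.

dominant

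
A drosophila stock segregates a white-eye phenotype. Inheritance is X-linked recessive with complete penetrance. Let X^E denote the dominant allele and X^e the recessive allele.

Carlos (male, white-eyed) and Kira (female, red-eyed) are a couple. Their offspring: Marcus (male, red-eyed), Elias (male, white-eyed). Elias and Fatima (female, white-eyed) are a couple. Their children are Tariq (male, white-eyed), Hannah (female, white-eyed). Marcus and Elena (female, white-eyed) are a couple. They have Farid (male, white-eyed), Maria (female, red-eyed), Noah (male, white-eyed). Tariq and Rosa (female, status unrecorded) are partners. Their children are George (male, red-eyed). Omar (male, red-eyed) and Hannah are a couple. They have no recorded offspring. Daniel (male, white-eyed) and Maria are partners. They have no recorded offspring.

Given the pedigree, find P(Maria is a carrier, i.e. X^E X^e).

1

Maria is red-eyed so carries E and received e from Elena (X^e X^e), so Maria is X^E X^e, giving P(X^E X^e) = 1.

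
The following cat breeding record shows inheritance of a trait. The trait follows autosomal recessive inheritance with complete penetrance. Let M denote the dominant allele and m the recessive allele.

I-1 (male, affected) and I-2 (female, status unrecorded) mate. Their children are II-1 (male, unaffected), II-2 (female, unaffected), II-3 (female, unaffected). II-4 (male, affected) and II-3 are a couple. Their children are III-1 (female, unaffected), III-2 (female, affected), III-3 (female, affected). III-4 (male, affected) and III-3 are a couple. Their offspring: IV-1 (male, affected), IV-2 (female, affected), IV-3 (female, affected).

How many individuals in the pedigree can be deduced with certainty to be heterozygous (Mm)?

Obligate heterozygotes: II-1 is unaffected so carries M and received m from I-1 (mm), so II-1 is Mm; II-2 is unaffected so carries M and received m from I-1 (mm), so II-2 is Mm; II-3 is unaffected so carries M and received m from I-1 (mm), so II-3 is Mm; III-1 is unaffected so carries M and received m from II-4 (mm), so III-1 is Mm.
Every other individual is either homozygous by phenotype or has at least one consistent homozygous assignment, so the count is 4.

4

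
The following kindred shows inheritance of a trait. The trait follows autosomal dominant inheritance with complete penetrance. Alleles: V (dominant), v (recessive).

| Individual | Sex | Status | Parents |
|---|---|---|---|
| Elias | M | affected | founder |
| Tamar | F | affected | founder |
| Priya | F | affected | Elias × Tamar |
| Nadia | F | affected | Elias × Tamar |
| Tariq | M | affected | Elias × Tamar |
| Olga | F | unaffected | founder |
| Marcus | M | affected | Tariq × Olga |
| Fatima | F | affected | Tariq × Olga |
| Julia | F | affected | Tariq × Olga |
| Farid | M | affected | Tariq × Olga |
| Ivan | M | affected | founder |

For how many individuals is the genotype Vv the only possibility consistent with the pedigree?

4

Obligate heterozygotes: Marcus is affected so carries V and received v from Olga (vv), so Marcus is Vv; Fatima is affected so carries V and received v from Olga (vv), so Fatima is Vv; Julia is affected so carries V and received v from Olga (vv), so Julia is Vv; Farid is affected so carries V and received v from Olga (vv), so Farid is Vv.
Every other individual is either homozygous by phenotype or has at least one consistent homozygous assignment, so the count is 4.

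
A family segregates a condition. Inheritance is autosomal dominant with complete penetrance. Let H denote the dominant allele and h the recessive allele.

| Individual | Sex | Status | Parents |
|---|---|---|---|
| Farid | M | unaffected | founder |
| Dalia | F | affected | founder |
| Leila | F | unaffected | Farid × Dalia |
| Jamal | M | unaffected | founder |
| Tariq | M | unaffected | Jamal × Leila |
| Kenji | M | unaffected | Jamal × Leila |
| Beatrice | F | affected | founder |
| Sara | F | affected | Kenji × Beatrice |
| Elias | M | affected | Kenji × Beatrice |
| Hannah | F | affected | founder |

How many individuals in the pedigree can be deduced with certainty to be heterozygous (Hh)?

3

Obligate heterozygotes: Dalia is affected so carries H and passed h to Leila (hh), so Dalia is Hh; Sara is affected so carries H and received h from Kenji (hh), so Sara is Hh; Elias is affected so carries H and received h from Kenji (hh), so Elias is Hh.
Every other individual is either homozygous by phenotype or has at least one consistent homozygous assignment, so the count is 3.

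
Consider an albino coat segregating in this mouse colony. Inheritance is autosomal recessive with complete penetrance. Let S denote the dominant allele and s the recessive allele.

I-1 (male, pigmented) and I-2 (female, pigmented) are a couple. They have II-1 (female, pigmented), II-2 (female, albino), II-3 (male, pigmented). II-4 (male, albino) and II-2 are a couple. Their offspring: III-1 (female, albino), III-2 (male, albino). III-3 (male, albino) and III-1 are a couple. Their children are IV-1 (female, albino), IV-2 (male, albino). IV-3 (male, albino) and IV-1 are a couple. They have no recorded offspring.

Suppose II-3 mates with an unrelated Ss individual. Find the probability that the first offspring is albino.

1/6

I-1 is pigmented so carries S and passed s to II-2 (ss), so I-1 is Ss.
I-2 is pigmented so carries S and passed s to II-2 (ss), so I-2 is Ss.
II-3 is a pigmented offspring of I-1 (Ss) × I-2 (Ss), whose cross gives 1/4 SS : 1/2 Ss : 1/4 ss; conditioning on being pigmented, II-3 is SS with probability 1/3, Ss with probability 2/3.
Summing over parental genotype combinations, P(offspring is albino) = 2/3·1/4 = 1/6.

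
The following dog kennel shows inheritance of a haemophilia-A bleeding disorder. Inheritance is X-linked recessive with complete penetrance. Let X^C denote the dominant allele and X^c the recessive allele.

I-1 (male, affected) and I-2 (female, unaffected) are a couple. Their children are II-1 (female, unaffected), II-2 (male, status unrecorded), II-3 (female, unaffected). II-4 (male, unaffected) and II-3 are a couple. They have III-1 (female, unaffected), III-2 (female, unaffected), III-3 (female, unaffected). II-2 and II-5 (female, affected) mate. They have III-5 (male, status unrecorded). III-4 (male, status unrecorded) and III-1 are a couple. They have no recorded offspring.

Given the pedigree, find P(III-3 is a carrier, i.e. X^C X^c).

II-4 is unaffected, so II-4 is X^C Y.
II-3 is unaffected so carries C and received c from I-1 (X^c Y), so II-3 is X^C X^c.
Their cross gives offspring ratios 1/2 X^C X^C : 1/2 X^C X^c. Conditioning on III-3 being unaffected, P(X^C X^c) = 1/2 / 1 = 1/2.

1/2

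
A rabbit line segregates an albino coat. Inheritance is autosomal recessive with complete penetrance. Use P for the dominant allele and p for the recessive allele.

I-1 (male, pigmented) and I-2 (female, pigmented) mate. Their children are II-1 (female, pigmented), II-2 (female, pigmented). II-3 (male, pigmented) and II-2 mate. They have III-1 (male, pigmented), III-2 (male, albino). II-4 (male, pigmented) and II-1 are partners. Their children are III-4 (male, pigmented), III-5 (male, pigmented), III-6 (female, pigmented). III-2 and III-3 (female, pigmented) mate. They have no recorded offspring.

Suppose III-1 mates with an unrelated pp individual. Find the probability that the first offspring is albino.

1/3

II-3 is pigmented so carries P and passed p to III-2 (pp), so II-3 is Pp.
II-2 is pigmented so carries P and passed p to III-2 (pp), so II-2 is Pp.
III-1 is a pigmented offspring of II-3 (Pp) × II-2 (Pp), whose cross gives 1/4 PP : 1/2 Pp : 1/4 pp; conditioning on being pigmented, III-1 is PP with probability 1/3, Pp with probability 2/3.
Summing over parental genotype combinations, P(offspring is albino) = 2/3·1/2 = 1/3.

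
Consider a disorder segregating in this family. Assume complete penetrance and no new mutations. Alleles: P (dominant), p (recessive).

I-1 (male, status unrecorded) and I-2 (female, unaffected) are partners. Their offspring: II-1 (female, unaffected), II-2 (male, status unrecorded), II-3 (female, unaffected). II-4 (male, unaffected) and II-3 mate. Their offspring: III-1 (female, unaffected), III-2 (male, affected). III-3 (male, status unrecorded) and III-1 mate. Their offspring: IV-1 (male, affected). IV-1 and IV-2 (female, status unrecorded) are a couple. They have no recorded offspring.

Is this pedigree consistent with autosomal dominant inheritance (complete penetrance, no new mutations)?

No

Under autosomal dominant, III-2 (affected, male) cannot arise from II-4 (unaffected) × II-3 (unaffected).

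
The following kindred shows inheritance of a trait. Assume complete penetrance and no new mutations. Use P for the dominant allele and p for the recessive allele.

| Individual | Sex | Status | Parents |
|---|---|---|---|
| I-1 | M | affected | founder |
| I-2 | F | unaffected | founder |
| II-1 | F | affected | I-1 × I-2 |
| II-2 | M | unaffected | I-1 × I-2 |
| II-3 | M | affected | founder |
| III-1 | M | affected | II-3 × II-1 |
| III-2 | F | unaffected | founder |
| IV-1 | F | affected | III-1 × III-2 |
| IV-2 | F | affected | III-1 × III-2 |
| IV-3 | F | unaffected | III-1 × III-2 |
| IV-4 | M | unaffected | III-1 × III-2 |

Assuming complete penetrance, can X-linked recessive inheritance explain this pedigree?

A consistent assignment under X-linked recessive exists: I-1 X^p Y, I-2 X^P X^p, II-1 X^p X^p, II-2 X^P Y, II-3 X^p Y, III-1 X^p Y, III-2 X^P X^p, IV-1 X^p X^p, IV-2 X^p X^p, IV-3 X^P X^p, IV-4 X^P Y.
In this assignment every recorded phenotype matches its genotype and every non-founder's genotype is obtainable from its parents' genotypes, so the pedigree is consistent.

Yes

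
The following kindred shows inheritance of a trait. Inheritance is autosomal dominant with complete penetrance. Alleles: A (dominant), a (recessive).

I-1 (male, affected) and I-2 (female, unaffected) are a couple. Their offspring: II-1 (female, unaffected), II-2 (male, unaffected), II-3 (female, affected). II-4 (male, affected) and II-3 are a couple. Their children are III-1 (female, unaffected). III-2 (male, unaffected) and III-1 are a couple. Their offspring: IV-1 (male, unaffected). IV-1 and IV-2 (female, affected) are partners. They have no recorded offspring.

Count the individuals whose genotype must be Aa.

Obligate heterozygotes: I-1 is affected so carries A and passed a to II-1 (aa), so I-1 is Aa; II-3 is affected so carries A and received a from I-2 (aa), so II-3 is Aa; II-4 is affected so carries A and passed a to III-1 (aa), so II-4 is Aa.
Every other individual is either homozygous by phenotype or has at least one consistent homozygous assignment, so the count is 3.

3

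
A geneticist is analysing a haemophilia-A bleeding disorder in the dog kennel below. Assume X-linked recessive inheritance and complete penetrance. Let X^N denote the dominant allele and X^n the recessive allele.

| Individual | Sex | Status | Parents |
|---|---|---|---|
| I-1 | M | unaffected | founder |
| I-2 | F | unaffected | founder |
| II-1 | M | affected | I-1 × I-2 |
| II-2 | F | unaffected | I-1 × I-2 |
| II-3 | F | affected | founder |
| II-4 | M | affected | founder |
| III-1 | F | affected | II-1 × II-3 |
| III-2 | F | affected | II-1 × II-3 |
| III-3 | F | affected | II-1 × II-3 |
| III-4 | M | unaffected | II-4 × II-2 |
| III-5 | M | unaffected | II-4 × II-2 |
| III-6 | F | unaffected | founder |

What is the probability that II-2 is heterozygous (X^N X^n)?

I-1 is unaffected, so I-1 is X^N Y.
I-2 is unaffected so carries N and passed n to II-1 (X^n Y), so I-2 is X^N X^n.
Their cross gives offspring ratios 1/2 X^N X^N : 1/2 X^N X^n. Conditioning on II-2 being unaffected, P(X^N X^n) = 1/2 / 1 = 1/2 before taking II-2's own offspring into account.
II-4 is affected, so II-4 is X^n Y.
Now use II-2's offspring. Probability of each recorded status — unaffected son III-4: 1/2 if II-2 is X^N X^n, 1 if X^N X^N; unaffected son III-5: 1/2 if II-2 is X^N X^n, 1 if X^N X^N.
Bayes: P(X^N X^n) = 1/2·1/4 / (1/2·1/4 + 1/2·1) = 1/5.

1/5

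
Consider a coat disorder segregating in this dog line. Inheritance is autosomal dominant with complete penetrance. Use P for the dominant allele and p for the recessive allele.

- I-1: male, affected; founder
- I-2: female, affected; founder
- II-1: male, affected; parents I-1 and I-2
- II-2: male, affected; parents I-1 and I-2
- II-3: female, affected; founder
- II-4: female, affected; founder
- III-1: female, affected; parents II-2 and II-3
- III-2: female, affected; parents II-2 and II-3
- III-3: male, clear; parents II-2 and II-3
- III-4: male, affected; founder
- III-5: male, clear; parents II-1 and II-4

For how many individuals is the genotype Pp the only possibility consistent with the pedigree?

Obligate heterozygotes: II-1 is affected so carries P and passed p to III-5 (pp), so II-1 is Pp; II-2 is affected so carries P and passed p to III-3 (pp), so II-2 is Pp; II-3 is affected so carries P and passed p to III-3 (pp), so II-3 is Pp; II-4 is affected so carries P and passed p to III-5 (pp), so II-4 is Pp.
Every other individual is either homozygous by phenotype or has at least one consistent homozygous assignment, so the count is 4.

4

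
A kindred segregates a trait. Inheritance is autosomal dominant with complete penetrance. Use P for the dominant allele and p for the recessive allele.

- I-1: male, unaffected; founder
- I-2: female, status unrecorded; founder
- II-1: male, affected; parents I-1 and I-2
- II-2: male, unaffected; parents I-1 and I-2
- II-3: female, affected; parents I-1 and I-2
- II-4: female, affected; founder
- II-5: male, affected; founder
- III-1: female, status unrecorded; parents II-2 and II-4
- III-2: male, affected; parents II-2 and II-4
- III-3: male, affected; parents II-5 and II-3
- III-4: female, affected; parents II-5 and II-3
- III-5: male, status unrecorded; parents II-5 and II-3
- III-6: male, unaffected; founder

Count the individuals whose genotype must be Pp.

4

Obligate heterozygotes: I-2 passed P to II-1 (Pp, whose p came from I-1) and passed p to II-2 (pp), so I-2 is Pp; II-1 is affected so carries P and received p from I-1 (pp), so II-1 is Pp; II-3 is affected so carries P and received p from I-1 (pp), so II-3 is Pp; III-2 is affected so carries P and received p from II-2 (pp), so III-2 is Pp.
Every other individual is either homozygous by phenotype or has at least one consistent homozygous assignment, so the count is 4.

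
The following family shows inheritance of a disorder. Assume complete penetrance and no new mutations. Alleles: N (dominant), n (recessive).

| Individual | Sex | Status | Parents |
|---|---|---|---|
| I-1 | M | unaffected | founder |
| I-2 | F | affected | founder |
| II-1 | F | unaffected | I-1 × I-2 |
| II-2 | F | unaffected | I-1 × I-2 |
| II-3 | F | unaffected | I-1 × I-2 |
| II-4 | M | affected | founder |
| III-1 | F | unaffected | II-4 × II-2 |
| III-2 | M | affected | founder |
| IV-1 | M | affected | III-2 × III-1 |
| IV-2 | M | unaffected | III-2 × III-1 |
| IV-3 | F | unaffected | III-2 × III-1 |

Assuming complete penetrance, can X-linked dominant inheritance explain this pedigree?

Under X-linked dominant, III-1 (unaffected, female) cannot arise from II-4 (affected) × II-2 (unaffected).

No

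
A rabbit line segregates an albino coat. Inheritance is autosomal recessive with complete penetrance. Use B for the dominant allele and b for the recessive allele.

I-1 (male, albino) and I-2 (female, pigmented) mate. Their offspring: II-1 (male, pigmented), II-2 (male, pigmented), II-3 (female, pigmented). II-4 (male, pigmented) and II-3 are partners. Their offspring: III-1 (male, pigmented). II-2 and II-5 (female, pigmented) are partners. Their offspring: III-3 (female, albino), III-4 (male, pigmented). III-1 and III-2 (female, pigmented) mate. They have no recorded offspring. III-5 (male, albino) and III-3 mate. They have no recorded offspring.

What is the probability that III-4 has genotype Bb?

II-2 is pigmented so carries B and received b from I-1 (bb), so II-2 is Bb.
II-5 is pigmented so carries B and passed b to III-3 (bb), so II-5 is Bb.
Their cross gives offspring ratios 1/4 BB : 1/2 Bb : 1/4 bb. Conditioning on III-4 being pigmented, P(Bb) = 1/2 / 3/4 = 2/3.

2/3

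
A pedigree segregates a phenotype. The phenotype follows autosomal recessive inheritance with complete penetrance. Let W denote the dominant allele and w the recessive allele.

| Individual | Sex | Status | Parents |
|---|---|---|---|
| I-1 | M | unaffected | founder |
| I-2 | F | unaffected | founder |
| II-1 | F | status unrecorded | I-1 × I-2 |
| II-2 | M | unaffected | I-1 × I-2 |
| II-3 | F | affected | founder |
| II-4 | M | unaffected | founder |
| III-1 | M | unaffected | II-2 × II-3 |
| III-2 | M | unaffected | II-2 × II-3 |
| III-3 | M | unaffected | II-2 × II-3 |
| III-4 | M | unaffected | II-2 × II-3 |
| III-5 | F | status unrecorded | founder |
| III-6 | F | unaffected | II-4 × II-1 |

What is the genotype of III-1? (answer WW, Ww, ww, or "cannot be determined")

From phenotype alone, III-1 is WW or Ww.
III-1 is unaffected so carries W and received w from II-3 (ww), so III-1 is Ww.

Ww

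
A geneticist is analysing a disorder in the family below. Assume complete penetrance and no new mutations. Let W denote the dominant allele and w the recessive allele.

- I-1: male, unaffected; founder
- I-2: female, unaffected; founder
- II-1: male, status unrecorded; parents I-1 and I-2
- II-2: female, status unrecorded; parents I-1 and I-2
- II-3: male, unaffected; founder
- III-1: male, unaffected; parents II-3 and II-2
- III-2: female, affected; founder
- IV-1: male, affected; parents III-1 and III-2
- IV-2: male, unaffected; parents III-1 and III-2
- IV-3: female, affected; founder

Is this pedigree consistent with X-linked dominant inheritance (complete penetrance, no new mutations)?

A consistent assignment under X-linked dominant exists: I-1 X^w Y, I-2 X^w X^w, II-1 X^w Y, II-2 X^w X^w, II-3 X^w Y, III-1 X^w Y, III-2 X^W X^w, IV-1 X^W Y, IV-2 X^w Y, IV-3 X^W X^W.
In this assignment every recorded phenotype matches its genotype and every non-founder's genotype is obtainable from its parents' genotypes, so the pedigree is consistent.

Yes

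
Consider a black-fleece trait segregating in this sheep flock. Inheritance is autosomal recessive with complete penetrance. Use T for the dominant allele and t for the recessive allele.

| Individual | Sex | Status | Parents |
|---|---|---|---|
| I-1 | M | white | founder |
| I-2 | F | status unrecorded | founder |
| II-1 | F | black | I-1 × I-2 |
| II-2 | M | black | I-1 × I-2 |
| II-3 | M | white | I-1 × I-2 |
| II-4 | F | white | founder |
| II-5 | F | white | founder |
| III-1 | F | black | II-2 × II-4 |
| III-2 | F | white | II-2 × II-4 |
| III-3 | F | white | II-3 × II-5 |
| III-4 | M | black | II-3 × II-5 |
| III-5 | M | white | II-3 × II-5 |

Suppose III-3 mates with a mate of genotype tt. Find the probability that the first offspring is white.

II-3 is white so carries T and passed t to III-4 (tt), so II-3 is Tt.
II-5 is white so carries T and passed t to III-4 (tt), so II-5 is Tt.
III-3 is a white offspring of II-3 (Tt) × II-5 (Tt), whose cross gives 1/4 TT : 1/2 Tt : 1/4 tt; conditioning on being white, III-3 is TT with probability 1/3, Tt with probability 2/3.
Summing over parental genotype combinations, P(offspring is white) = 1/3·1 + 2/3·1/2 = 2/3.

2/3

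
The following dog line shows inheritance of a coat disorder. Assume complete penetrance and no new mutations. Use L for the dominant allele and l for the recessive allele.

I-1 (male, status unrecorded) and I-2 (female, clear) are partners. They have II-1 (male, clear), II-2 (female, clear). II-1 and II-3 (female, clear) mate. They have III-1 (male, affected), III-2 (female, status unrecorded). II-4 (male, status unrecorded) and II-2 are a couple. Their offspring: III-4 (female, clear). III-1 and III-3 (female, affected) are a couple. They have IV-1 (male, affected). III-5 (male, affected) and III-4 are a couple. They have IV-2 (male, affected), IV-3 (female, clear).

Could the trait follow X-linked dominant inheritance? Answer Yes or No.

No

Under X-linked dominant, III-1 (affected, male) cannot arise from II-1 (clear) × II-3 (clear).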